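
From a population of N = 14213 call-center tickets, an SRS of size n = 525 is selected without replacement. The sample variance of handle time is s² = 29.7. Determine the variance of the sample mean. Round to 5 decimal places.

Under SRS without replacement, Var(ȳ) = (1 − f)·s²/n with f = n/N = 525/14213 = 0.03693801.
Var(ȳ) = (1 − 0.03693801)·29.7/525 = 0.96306199·0.056571429 = 0.054481792.

0.05448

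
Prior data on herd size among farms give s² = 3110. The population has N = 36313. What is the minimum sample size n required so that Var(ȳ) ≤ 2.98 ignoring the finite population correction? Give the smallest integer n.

Without fpc, n₀ = s²/D = 3110/2.98 = 1043.6242.
Rounding up, n = 1044.

1044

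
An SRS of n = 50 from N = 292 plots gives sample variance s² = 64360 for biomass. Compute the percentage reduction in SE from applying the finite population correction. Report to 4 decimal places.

8.9634

f = n/N = 50/292 = 0.17123288.
SE_no-fpc = √(s²/n) = 35.87757; SE_fpc = √((1−f)s²/n) = 32.661737.
Ratio = √(1−f) = 0.91036648. Reduction = 100·(1 − 0.91036648) = 8.9634%.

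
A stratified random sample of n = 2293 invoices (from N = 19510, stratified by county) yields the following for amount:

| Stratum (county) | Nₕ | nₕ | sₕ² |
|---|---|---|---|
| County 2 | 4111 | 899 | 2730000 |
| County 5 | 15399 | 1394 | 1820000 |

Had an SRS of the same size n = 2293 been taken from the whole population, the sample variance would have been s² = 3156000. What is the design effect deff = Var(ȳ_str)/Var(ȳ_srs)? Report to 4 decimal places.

0.6958

Var(ȳ_str) = Σ Wₕ²(1−fₕ)sₕ²/nₕ with Wₕ = Nₕ/19510:
  County 2: (4111/19510)²·(1−899/4111)·2730000/899 = 105.34439
  County 5: (15399/19510)²·(1−1394/15399)·1820000/1394 = 739.724
  → Var(ȳ_str) = 845.06839.
Var(ȳ_srs) = (1 − 2293/19510)·3156000/2293 = 1214.5996.
deff = 845.06839 / 1214.5996 = 0.6958.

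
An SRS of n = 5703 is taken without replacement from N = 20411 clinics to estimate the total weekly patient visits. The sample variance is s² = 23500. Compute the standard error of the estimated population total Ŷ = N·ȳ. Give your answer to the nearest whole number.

Var(Ŷ) = N²·Var(ȳ) = N²·(1 − n/N)·s²/n.
f = 5703/20411 = 0.27940816; Var(ȳ) = 0.72059184·23500/5703 = 2.9692983.
Var(Ŷ) = 20411² · 2.9692983 = 1.2370362 × 10^9.
SE(Ŷ) = √(1.2370362 × 10^9) = 35172.

35172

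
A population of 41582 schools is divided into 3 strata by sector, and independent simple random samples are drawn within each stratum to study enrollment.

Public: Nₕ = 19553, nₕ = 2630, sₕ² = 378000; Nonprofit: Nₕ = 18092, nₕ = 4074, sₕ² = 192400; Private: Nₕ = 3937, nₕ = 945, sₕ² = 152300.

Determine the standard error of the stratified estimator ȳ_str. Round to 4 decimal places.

Var(ȳ_str) = Σₕ Wₕ²(1 − fₕ)sₕ²/nₕ with Wₕ = Nₕ/N, N = 41582.
Public: Wₕ = 0.47022750; term = 0.47022750²·(1 − 0.13450621)·378000/2630 = 27.505279.
Nonprofit: Wₕ = 0.43509211; term = 0.43509211²·(1 − 0.22518240)·192400/4074 = 6.9270118.
Private: Wₕ = 0.09468039; term = 0.09468039²·(1 − 0.24003048)·152300/945 = 1.0979545.
Sum = 35.530245.
SE = √(35.530245) = 5.9607.

5.9607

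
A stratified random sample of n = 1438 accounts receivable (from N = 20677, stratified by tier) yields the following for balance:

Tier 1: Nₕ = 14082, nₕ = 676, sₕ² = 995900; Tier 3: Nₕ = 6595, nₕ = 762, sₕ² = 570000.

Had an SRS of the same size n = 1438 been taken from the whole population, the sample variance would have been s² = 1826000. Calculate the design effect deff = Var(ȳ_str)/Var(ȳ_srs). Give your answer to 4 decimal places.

0.6075

Var(ȳ_str) = Σ Wₕ²(1−fₕ)sₕ²/nₕ with Wₕ = Nₕ/20677:
  Tier 1: (14082/20677)²·(1−676/14082)·995900/676 = 650.51533
  Tier 3: (6595/20677)²·(1−762/6595)·570000/762 = 67.305663
  → Var(ȳ_str) = 717.82099.
Var(ȳ_srs) = (1 − 1438/20677)·1826000/1438 = 1181.5085.
deff = 717.82099 / 1181.5085 = 0.6075.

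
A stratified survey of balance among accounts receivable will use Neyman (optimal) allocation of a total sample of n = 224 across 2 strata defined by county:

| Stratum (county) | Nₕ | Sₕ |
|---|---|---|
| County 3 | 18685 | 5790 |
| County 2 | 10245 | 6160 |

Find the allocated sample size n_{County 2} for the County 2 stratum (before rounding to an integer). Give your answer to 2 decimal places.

82.53

Neyman allocation: nₕ = n·NₕSₕ / Σⱼ NⱼSⱼ.
Σ NⱼSⱼ = 18685·5790 + 10245·6160 = 1.7129535 × 10^8.
n_{County 2} = 224·10245·6160 / (1.7129535 × 10^8) = 82.53.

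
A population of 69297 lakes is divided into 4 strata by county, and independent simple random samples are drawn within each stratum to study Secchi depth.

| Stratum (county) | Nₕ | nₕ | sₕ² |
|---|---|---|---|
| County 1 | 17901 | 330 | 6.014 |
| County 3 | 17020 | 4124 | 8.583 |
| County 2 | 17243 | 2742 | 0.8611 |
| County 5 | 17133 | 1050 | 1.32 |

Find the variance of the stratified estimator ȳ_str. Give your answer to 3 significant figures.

Var(ȳ_str) = Σₕ Wₕ²(1 − fₕ)sₕ²/nₕ with Wₕ = Nₕ/N, N = 69297.
County 1: Wₕ = 0.25832287; term = 0.25832287²·(1 − 0.01843472)·6.014/330 = 0.0011936978.
County 3: Wₕ = 0.24560948; term = 0.24560948²·(1 − 0.24230317)·8.583/4124 = 9.5127519 × 10^-5.
County 2: Wₕ = 0.24882751; term = 0.24882751²·(1 − 0.15902105)·0.8611/2742 = 1.6351894 × 10^-5.
County 5: Wₕ = 0.24724014; term = 0.24724014²·(1 − 0.06128524)·1.32/1050 = 7.2136695 × 10^-5.
Sum = 0.0013773139.

0.00138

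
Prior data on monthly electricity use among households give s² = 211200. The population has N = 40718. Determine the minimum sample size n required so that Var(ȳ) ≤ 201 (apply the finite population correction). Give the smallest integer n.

Without fpc, n₀ = s²/D = 211200/201 = 1050.7463.
With fpc, (1 − n/N)·s²/n ≤ D requires n ≥ n₀/(1 + n₀/N) = 1050.7463/(1 + 1050.7463/40718) = 1024.3134.
Rounding up, n = 1025.

1025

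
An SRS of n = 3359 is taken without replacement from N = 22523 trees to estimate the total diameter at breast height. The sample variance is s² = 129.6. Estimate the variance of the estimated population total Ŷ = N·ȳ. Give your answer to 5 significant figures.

Var(Ŷ) = N²·Var(ȳ) = N²·(1 − n/N)·s²/n.
f = 3359/22523 = 0.14913644; Var(ȳ) = 0.85086356·129.6/3359 = 0.032828794.
Var(Ŷ) = 22523² · 0.032828794 = 1.6653572 × 10^7.

1.6654 × 10^7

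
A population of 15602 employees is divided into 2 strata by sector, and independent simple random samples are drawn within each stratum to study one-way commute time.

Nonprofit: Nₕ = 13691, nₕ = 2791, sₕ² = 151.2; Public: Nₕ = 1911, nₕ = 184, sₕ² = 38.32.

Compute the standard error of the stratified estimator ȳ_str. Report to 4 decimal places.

Var(ȳ_str) = Σₕ Wₕ²(1 − fₕ)sₕ²/nₕ with Wₕ = Nₕ/N, N = 15602.
Nonprofit: Wₕ = 0.87751570; term = 0.87751570²·(1 − 0.20385655)·151.2/2791 = 0.033211851.
Public: Wₕ = 0.12248430; term = 0.12248430²·(1 − 0.09628467)·38.32/184 = 0.0028235804.
Sum = 0.036035431.
SE = √(0.036035431) = 0.1898.

0.1898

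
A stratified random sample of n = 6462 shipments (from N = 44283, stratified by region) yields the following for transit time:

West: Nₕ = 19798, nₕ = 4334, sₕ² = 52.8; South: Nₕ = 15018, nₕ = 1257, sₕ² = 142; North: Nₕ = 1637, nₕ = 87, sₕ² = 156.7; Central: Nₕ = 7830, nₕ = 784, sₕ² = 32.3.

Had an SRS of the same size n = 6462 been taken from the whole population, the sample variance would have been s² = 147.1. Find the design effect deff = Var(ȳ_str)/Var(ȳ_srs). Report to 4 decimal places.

Var(ȳ_str) = Σ Wₕ²(1−fₕ)sₕ²/nₕ with Wₕ = Nₕ/44283:
  West: (19798/44283)²·(1−4334/19798)·52.8/4334 = 0.0019020157
  South: (15018/44283)²·(1−1257/15018)·142/1257 = 0.011905321
  North: (1637/44283)²·(1−87/1637)·156.7/87 = 0.0023305373
  Central: (7830/44283)²·(1−784/7830)·32.3/784 = 0.001159089
  → Var(ȳ_str) = 0.017296963.
Var(ȳ_srs) = (1 − 6462/44283)·147.1/6462 = 0.019442034.
deff = 0.017296963 / 0.019442034 = 0.8897.

0.8897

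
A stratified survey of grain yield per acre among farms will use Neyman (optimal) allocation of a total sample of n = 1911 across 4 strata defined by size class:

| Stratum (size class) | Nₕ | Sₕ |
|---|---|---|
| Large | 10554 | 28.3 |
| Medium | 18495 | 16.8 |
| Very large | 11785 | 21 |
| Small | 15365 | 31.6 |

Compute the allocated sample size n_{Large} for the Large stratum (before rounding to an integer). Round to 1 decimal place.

425.2

Neyman allocation: nₕ = n·NₕSₕ / Σⱼ NⱼSⱼ.
Σ NⱼSⱼ = 10554·28.3 + 18495·16.8 + 11785·21 + 15365·31.6 = 1.3424132 × 10^6.
n_{Large} = 1911·10554·28.3 / (1.3424132 × 10^6) = 425.2.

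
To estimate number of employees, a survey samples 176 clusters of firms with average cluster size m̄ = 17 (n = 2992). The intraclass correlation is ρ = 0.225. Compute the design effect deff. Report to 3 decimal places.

4.600

deff = 1 + (17 − 1)·0.225 = 1 + 3.6 = 4.6.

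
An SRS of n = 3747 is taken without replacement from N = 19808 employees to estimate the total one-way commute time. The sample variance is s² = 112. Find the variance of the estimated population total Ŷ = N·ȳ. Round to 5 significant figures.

9.5093 × 10^6

Var(Ŷ) = N²·Var(ȳ) = N²·(1 − n/N)·s²/n.
f = 3747/19808 = 0.18916599; Var(ȳ) = 0.81083401·112/3747 = 0.024236298.
Var(Ŷ) = 19808² · 0.024236298 = 9.5092779 × 10^6.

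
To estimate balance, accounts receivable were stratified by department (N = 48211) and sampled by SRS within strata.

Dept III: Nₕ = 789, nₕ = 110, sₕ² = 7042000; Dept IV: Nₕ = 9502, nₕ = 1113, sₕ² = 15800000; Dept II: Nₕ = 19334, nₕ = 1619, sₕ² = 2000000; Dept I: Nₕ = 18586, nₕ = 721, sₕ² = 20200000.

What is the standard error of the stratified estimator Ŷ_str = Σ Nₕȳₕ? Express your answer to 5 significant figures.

3.3002 × 10^6

Var(Ŷ_str) = Σₕ Nₕ²(1 − fₕ)sₕ²/nₕ.
Dept III: 789²·(1 − 110/789)·7042000/110 = 3.4296525 × 10^10.
Dept IV: 9502²·(1 − 1113/9502)·15800000/1113 = 1.1315849 × 10^12.
Dept II: 19334²·(1 − 1619/19334)·2000000/1619 = 4.2310292 × 10^11.
Dept I: 18586²·(1 − 721/18586)·20200000/721 = 9.3026152 × 10^12.
Sum = 1.08916 × 10^13.
SE = √(1.08916 × 10^13) = 3.3002 × 10^6.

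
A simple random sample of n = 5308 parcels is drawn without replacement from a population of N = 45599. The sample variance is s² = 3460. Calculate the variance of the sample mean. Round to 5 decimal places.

0.57597

Under SRS without replacement, Var(ȳ) = (1 − f)·s²/n with f = n/N = 5308/45599 = 0.11640606.
Var(ȳ) = (1 − 0.11640606)·3460/5308 = 0.88359394·0.65184627 = 0.57596741.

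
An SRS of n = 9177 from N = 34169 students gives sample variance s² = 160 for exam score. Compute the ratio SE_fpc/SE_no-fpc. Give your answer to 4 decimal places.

f = n/N = 9177/34169 = 0.26857678.
SE_no-fpc = √(s²/n) = 0.13204125; SE_fpc = √((1−f)s²/n) = 0.11292601.
Ratio = √(1−f) = 0.85523285.

0.8552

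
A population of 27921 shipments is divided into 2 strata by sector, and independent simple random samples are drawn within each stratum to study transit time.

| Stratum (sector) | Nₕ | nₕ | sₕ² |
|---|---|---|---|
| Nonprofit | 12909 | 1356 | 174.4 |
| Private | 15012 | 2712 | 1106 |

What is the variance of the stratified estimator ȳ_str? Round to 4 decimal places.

Var(ȳ_str) = Σₕ Wₕ²(1 − fₕ)sₕ²/nₕ with Wₕ = Nₕ/N, N = 27921.
Nonprofit: Wₕ = 0.46234017; term = 0.46234017²·(1 − 0.10504299)·174.4/1356 = 0.024604369.
Private: Wₕ = 0.53765983; term = 0.53765983²·(1 − 0.18065548)·1106/2712 = 0.096593337.
Sum = 0.12119771.

0.1212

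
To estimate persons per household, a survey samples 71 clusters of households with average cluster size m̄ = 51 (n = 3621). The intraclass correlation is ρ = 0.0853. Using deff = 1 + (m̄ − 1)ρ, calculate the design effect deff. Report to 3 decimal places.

5.265

deff = 1 + (51 − 1)·0.0853 = 1 + 4.265 = 5.265.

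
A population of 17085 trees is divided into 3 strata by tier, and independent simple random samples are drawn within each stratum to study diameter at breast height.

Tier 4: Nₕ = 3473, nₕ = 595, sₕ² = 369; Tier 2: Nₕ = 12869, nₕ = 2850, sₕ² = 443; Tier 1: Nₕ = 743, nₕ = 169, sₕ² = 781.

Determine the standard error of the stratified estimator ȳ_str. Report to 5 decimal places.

Var(ȳ_str) = Σₕ Wₕ²(1 − fₕ)sₕ²/nₕ with Wₕ = Nₕ/N, N = 17085.
Tier 4: Wₕ = 0.20327773; term = 0.20327773²·(1 − 0.17132162)·369/595 = 0.021236112.
Tier 2: Wₕ = 0.75323383; term = 0.75323383²·(1 − 0.22146243)·443/2850 = 0.068659095.
Tier 1: Wₕ = 0.04348844; term = 0.04348844²·(1 − 0.22745626)·781/169 = 0.006752041.
Sum = 0.096647248.
SE = √(0.096647248) = 0.31088.

0.31088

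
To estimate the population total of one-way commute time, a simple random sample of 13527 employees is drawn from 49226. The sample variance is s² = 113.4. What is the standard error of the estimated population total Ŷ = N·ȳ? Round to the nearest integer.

Var(Ŷ) = N²·Var(ȳ) = N²·(1 − n/N)·s²/n.
f = 13527/49226 = 0.27479381; Var(ȳ) = 0.72520619·113.4/13527 = 0.0060795729.
Var(Ŷ) = 49226² · 0.0060795729 = 1.4732015 × 10^7.
SE(Ŷ) = √(1.4732015 × 10^7) = 3838.

3838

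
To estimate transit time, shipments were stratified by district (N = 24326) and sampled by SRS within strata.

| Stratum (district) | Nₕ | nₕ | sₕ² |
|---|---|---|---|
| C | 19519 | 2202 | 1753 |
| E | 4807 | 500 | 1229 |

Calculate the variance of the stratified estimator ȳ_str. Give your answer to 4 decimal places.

Var(ȳ_str) = Σₕ Wₕ²(1 − fₕ)sₕ²/nₕ with Wₕ = Nₕ/N, N = 24326.
C: Wₕ = 0.80239250; term = 0.80239250²·(1 − 0.11281316)·1753/2202 = 0.4547298.
E: Wₕ = 0.19760750; term = 0.19760750²·(1 − 0.10401498)·1229/500 = 0.085998221.
Sum = 0.54072802.

0.5407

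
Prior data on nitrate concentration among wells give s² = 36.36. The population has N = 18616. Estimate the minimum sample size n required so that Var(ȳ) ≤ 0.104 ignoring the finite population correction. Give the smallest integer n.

Without fpc, n₀ = s²/D = 36.36/0.104 = 349.6154.
Rounding up, n = 350.

350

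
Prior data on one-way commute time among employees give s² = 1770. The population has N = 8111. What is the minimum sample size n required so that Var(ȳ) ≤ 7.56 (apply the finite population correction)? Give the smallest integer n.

Without fpc, n₀ = s²/D = 1770/7.56 = 234.1270.
With fpc, (1 − n/N)·s²/n ≤ D requires n ≥ n₀/(1 + n₀/N) = 234.1270/(1 + 234.1270/8111) = 227.5584.
Rounding up, n = 228.

228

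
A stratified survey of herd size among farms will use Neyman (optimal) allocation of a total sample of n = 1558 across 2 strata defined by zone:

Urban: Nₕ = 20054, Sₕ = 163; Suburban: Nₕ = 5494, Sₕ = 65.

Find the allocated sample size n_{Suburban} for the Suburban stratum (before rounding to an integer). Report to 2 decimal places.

Neyman allocation: nₕ = n·NₕSₕ / Σⱼ NⱼSⱼ.
Σ NⱼSⱼ = 20054·163 + 5494·65 = 3.625912 × 10^6.
n_{Suburban} = 1558·5494·65 / (3.625912 × 10^6) = 153.44.

153.44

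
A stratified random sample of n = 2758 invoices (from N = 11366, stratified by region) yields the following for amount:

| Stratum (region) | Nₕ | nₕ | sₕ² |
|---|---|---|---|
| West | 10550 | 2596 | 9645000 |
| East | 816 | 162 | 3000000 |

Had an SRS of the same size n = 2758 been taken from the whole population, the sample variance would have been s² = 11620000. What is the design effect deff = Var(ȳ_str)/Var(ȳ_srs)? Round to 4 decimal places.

Var(ȳ_str) = Σ Wₕ²(1−fₕ)sₕ²/nₕ with Wₕ = Nₕ/11366:
  West: (10550/11366)²·(1−2596/10550)·9645000/2596 = 2413.3499
  East: (816/11366)²·(1−162/816)·3000000/162 = 76.499544
  → Var(ȳ_str) = 2489.8494.
Var(ȳ_srs) = (1 − 2758/11366)·11620000/2758 = 3190.8506.
deff = 2489.8494 / 3190.8506 = 0.7803.

0.7803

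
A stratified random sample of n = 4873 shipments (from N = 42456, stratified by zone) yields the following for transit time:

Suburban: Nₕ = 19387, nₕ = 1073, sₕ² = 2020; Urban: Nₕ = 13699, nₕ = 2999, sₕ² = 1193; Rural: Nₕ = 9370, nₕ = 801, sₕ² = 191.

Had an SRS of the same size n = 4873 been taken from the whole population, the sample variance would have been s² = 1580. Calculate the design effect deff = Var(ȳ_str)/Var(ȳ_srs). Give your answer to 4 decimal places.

1.4417

Var(ȳ_str) = Σ Wₕ²(1−fₕ)sₕ²/nₕ with Wₕ = Nₕ/42456:
  Suburban: (19387/42456)²·(1−1073/19387)·2020/1073 = 0.37082356
  Urban: (13699/42456)²·(1−2999/13699)·1193/2999 = 0.032348822
  Rural: (9370/42456)²·(1−801/9370)·191/801 = 0.010621661
  → Var(ȳ_str) = 0.41379404.
Var(ȳ_srs) = (1 − 4873/42456)·1580/4873 = 0.28702058.
deff = 0.41379404 / 0.28702058 = 1.4417.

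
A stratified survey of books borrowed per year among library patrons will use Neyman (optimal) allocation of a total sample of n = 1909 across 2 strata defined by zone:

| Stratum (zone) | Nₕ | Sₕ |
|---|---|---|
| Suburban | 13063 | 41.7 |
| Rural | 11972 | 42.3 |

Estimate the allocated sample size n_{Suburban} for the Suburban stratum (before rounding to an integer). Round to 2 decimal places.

989.29

Neyman allocation: nₕ = n·NₕSₕ / Σⱼ NⱼSⱼ.
Σ NⱼSⱼ = 13063·41.7 + 11972·42.3 = 1.0511427 × 10^6.
n_{Suburban} = 1909·13063·41.7 / (1.0511427 × 10^6) = 989.29.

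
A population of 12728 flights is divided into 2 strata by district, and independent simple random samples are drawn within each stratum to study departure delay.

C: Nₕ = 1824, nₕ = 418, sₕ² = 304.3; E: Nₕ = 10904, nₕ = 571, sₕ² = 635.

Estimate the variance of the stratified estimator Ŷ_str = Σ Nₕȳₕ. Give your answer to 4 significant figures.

1.272 × 10^8

Var(Ŷ_str) = Σₕ Nₕ²(1 − fₕ)sₕ²/nₕ.
C: 1824²·(1 − 418/1824)·304.3/418 = 1.8669635 × 10^6.
E: 10904²·(1 − 571/10904)·635/571 = 1.2529966 × 10^8.
Sum = 1.2716662 × 10^8.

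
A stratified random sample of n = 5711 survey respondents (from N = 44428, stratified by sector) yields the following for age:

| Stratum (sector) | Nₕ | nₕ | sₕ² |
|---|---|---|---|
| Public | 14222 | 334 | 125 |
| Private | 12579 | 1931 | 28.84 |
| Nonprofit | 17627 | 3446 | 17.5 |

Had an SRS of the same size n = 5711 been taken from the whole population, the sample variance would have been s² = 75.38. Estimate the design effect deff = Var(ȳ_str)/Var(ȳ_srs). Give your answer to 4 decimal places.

3.3999

Var(ȳ_str) = Σ Wₕ²(1−fₕ)sₕ²/nₕ with Wₕ = Nₕ/44428:
  Public: (14222/44428)²·(1−334/14222)·125/334 = 0.037449878
  Private: (12579/44428)²·(1−1931/12579)·28.84/1931 = 0.0010134763
  Nonprofit: (17627/44428)²·(1−3446/17627)·17.5/3446 = 6.4312369 × 10^-4
  → Var(ȳ_str) = 0.039106478.
Var(ȳ_srs) = (1 − 5711/44428)·75.38/5711 = 0.011502412.
deff = 0.039106478 / 0.011502412 = 3.3999.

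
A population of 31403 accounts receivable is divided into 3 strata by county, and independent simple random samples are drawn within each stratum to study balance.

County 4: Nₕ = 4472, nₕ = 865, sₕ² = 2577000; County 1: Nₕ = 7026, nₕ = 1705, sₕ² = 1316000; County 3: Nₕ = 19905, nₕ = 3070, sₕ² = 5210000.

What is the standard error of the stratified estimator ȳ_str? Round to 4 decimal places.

25.5865

Var(ȳ_str) = Σₕ Wₕ²(1 − fₕ)sₕ²/nₕ with Wₕ = Nₕ/N, N = 31403.
County 4: Wₕ = 0.14240678; term = 0.14240678²·(1 − 0.19342576)·2577000/865 = 48.730848.
County 1: Wₕ = 0.22373659; term = 0.22373659²·(1 − 0.24267008)·1316000/1705 = 29.261099.
County 3: Wₕ = 0.63385664; term = 0.63385664²·(1 − 0.15423260)·5210000/3070 = 576.67666.
Sum = 654.66861.
SE = √(654.66861) = 25.5865.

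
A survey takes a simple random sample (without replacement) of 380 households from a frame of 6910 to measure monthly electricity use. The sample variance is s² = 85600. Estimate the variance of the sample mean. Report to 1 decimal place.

Under SRS without replacement, Var(ȳ) = (1 − f)·s²/n with f = n/N = 380/6910 = 0.05499276.
Var(ȳ) = (1 − 0.05499276)·85600/380 = 0.94500724·225.26316 = 212.87531.

212.9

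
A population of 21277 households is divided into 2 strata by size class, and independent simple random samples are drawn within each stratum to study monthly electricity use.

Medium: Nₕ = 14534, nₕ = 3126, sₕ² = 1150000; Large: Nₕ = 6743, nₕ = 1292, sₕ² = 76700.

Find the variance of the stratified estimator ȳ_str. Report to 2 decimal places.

Var(ȳ_str) = Σₕ Wₕ²(1 − fₕ)sₕ²/nₕ with Wₕ = Nₕ/N, N = 21277.
Medium: Wₕ = 0.68308502; term = 0.68308502²·(1 − 0.21508188)·1150000/3126 = 134.73572.
Large: Wₕ = 0.31691498; term = 0.31691498²·(1 − 0.19160611)·76700/1292 = 4.8199375.
Sum = 139.55566.

139.56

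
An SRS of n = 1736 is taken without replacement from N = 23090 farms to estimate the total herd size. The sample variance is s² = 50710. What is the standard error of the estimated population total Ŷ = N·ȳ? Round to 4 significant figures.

120000

Var(Ŷ) = N²·Var(ȳ) = N²·(1 − n/N)·s²/n.
f = 1736/23090 = 0.07518406; Var(ȳ) = 0.92481594·50710/1736 = 27.014641.
Var(Ŷ) = 23090² · 27.014641 = 1.4402805 × 10^10.
SE(Ŷ) = √(1.4402805 × 10^10) = 120000.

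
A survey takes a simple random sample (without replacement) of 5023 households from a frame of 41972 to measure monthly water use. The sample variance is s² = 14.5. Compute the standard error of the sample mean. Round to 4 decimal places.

Under SRS without replacement, Var(ȳ) = (1 − f)·s²/n with f = n/N = 5023/41972 = 0.11967502.
Var(ȳ) = (1 − 0.11967502)·14.5/5023 = 0.88032498·0.0028867211 = 0.0025412527.
SE(ȳ) = √(0.0025412527) = 0.0504.

0.0504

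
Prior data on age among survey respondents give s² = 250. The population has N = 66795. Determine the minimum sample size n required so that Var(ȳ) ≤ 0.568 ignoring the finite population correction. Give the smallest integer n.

Without fpc, n₀ = s²/D = 250/0.568 = 440.1408.
Rounding up, n = 441.

441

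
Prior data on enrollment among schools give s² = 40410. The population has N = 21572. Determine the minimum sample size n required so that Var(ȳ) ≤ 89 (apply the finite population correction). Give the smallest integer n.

445

Without fpc, n₀ = s²/D = 40410/89 = 454.0449.
With fpc, (1 − n/N)·s²/n ≤ D requires n ≥ n₀/(1 + n₀/N) = 454.0449/(1 + 454.0449/21572) = 444.6852.
Rounding up, n = 445.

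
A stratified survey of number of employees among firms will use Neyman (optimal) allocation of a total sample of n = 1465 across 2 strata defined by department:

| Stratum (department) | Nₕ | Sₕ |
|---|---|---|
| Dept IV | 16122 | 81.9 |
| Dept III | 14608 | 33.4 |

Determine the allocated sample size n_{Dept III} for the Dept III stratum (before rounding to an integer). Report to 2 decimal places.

Neyman allocation: nₕ = n·NₕSₕ / Σⱼ NⱼSⱼ.
Σ NⱼSⱼ = 16122·81.9 + 14608·33.4 = 1.808299 × 10^6.
n_{Dept III} = 1465·14608·33.4 / (1.808299 × 10^6) = 395.28.

395.28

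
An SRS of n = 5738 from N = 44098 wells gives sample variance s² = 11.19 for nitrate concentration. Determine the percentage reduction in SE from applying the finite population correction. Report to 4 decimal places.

f = n/N = 5738/44098 = 0.13011928.
SE_no-fpc = √(s²/n) = 0.04416058; SE_fpc = √((1−f)s²/n) = 0.041187423.
Ratio = √(1−f) = 0.93267396. Reduction = 100·(1 − 0.93267396) = 6.7326%.

6.7326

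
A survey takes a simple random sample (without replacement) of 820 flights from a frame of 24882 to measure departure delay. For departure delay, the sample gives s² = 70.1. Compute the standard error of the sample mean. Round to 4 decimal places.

0.2875

Under SRS without replacement, Var(ȳ) = (1 − f)·s²/n with f = n/N = 820/24882 = 0.03295555.
Var(ȳ) = (1 − 0.03295555)·70.1/820 = 0.96704445·0.085487805 = 0.082670507.
SE(ȳ) = √(0.082670507) = 0.2875.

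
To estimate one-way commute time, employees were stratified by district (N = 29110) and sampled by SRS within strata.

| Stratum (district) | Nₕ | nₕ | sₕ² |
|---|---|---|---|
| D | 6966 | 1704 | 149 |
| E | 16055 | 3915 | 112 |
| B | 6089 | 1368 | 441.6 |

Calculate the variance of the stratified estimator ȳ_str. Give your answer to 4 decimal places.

0.0213

Var(ȳ_str) = Σₕ Wₕ²(1 − fₕ)sₕ²/nₕ with Wₕ = Nₕ/N, N = 29110.
D: Wₕ = 0.23929921; term = 0.23929921²·(1 − 0.24461671)·149/1704 = 0.0037823924.
E: Wₕ = 0.55152868; term = 0.55152868²·(1 − 0.24384927)·112/3915 = 0.006580075.
B: Wₕ = 0.20917211; term = 0.20917211²·(1 − 0.22466743)·441.6/1368 = 0.010950616.
Sum = 0.021313083.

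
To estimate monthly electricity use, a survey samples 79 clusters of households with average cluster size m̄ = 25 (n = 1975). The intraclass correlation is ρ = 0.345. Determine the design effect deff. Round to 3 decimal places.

deff = 1 + (25 − 1)·0.345 = 1 + 8.28 = 9.28.

9.280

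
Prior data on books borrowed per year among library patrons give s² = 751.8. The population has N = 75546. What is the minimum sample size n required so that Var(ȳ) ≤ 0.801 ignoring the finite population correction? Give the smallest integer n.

Without fpc, n₀ = s²/D = 751.8/0.801 = 938.5768.
Rounding up, n = 939.

939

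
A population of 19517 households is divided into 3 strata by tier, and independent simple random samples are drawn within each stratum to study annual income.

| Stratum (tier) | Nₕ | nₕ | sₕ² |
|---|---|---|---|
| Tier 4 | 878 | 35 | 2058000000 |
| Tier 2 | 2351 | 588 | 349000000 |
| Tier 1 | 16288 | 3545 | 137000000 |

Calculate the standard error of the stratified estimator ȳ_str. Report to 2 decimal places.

Var(ȳ_str) = Σₕ Wₕ²(1 − fₕ)sₕ²/nₕ with Wₕ = Nₕ/N, N = 19517.
Tier 4: Wₕ = 0.04498642; term = 0.04498642²·(1 − 0.03986333)·2058000000/35 = 114254.49.
Tier 2: Wₕ = 0.12045909; term = 0.12045909²·(1 − 0.25010634)·349000000/588 = 6458.4294.
Tier 1: Wₕ = 0.83455449; term = 0.83455449²·(1 − 0.21764489)·137000000/3545 = 21058.025.
Sum = 141770.94.
SE = √(141770.94) = 376.52.

376.52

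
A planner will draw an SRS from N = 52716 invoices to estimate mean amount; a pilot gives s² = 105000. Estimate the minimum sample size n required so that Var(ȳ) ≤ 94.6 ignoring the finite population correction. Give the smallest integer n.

Without fpc, n₀ = s²/D = 105000/94.6 = 1109.9366.
Rounding up, n = 1110.

1110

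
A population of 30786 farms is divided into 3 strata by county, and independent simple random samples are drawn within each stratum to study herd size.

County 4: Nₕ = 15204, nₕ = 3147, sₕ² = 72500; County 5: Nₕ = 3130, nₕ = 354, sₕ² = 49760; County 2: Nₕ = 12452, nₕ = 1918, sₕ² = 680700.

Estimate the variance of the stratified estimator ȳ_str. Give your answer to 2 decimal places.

Var(ȳ_str) = Σₕ Wₕ²(1 − fₕ)sₕ²/nₕ with Wₕ = Nₕ/N, N = 30786.
County 4: Wₕ = 0.49386085; term = 0.49386085²·(1 − 0.20698500)·72500/3147 = 4.4558633.
County 5: Wₕ = 0.10166959; term = 0.10166959²·(1 − 0.11309904)·49760/354 = 1.2886482.
County 2: Wₕ = 0.40446956; term = 0.40446956²·(1 − 0.15403148)·680700/1918 = 49.117137.
Sum = 54.861649.

54.86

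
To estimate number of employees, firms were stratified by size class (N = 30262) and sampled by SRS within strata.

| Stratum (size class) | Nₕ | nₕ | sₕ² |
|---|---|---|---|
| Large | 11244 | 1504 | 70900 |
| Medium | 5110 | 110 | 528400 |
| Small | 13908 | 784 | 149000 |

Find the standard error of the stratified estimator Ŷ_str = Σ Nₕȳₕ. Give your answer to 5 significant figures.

403220

Var(Ŷ_str) = Σₕ Nₕ²(1 − fₕ)sₕ²/nₕ.
Large: 11244²·(1 − 1504/11244)·70900/1504 = 5.1627155 × 10^9.
Medium: 5110²·(1 − 110/5110)·528400/110 = 1.2273291 × 10^11.
Small: 13908²·(1 − 784/13908)·149000/784 = 3.4689745 × 10^10.
Sum = 1.6258537 × 10^11.
SE = √(1.6258537 × 10^11) = 403220.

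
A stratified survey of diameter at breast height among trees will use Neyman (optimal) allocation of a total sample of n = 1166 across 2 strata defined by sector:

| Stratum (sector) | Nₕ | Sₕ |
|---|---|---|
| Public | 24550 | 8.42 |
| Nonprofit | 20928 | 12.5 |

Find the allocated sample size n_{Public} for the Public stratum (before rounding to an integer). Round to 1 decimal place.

514.7

Neyman allocation: nₕ = n·NₕSₕ / Σⱼ NⱼSⱼ.
Σ NⱼSⱼ = 24550·8.42 + 20928·12.5 = 468311.
n_{Public} = 1166·24550·8.42 / 468311 = 514.7.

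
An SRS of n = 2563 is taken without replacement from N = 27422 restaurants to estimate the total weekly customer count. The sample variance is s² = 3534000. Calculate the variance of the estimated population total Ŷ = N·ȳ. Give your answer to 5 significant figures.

9.3994 × 10^11

Var(Ŷ) = N²·Var(ȳ) = N²·(1 − n/N)·s²/n.
f = 2563/27422 = 0.09346510; Var(ȳ) = 0.90653490·3534000/2563 = 1249.9783.
Var(Ŷ) = 27422² · 1249.9783 = 9.3994129 × 10^11.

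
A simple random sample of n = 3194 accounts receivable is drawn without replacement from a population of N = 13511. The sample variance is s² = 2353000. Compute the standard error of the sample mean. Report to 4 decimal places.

Under SRS without replacement, Var(ȳ) = (1 − f)·s²/n with f = n/N = 3194/13511 = 0.23639997.
Var(ȳ) = (1 − 0.23639997)·2353000/3194 = 0.76360003·736.6938 = 562.53941.
SE(ȳ) = √(562.53941) = 23.7179.

23.7179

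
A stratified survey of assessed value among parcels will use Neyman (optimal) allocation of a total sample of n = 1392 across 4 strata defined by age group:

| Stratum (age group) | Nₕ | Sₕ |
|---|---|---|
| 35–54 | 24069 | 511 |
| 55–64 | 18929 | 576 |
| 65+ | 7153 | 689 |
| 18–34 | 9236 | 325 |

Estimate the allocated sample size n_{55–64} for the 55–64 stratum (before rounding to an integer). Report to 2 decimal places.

487.50

Neyman allocation: nₕ = n·NₕSₕ / Σⱼ NⱼSⱼ.
Σ NⱼSⱼ = 24069·511 + 18929·576 + 7153·689 + 9236·325 = 3.113248 × 10^7.
n_{55–64} = 1392·18929·576 / (3.113248 × 10^7) = 487.50.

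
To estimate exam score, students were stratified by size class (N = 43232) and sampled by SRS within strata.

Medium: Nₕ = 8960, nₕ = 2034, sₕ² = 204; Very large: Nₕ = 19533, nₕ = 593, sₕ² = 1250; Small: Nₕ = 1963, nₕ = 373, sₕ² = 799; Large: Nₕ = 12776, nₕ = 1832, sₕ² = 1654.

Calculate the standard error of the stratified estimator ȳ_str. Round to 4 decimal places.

Var(ȳ_str) = Σₕ Wₕ²(1 − fₕ)sₕ²/nₕ with Wₕ = Nₕ/N, N = 43232.
Medium: Wₕ = 0.20725389; term = 0.20725389²·(1 − 0.22700893)·204/2034 = 0.0033301137.
Very large: Wₕ = 0.45181810; term = 0.45181810²·(1 − 0.03035888)·1250/593 = 0.41724735.
Small: Wₕ = 0.04540618; term = 0.04540618²·(1 − 0.19001528)·799/373 = 0.0035772123.
Large: Wₕ = 0.29552184; term = 0.29552184²·(1 − 0.14339386)·1654/1832 = 0.067541448.
Sum = 0.49169612.
SE = √(0.49169612) = 0.7012.

0.7012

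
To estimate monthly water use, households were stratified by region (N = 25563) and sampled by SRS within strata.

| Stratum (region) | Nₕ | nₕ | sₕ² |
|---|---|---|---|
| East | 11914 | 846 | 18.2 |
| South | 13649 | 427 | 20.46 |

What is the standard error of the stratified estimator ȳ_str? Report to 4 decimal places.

Var(ȳ_str) = Σₕ Wₕ²(1 − fₕ)sₕ²/nₕ with Wₕ = Nₕ/N, N = 25563.
East: Wₕ = 0.46606423; term = 0.46606423²·(1 − 0.07100890)·18.2/846 = 0.0043411434.
South: Wₕ = 0.53393577; term = 0.53393577²·(1 − 0.03128434)·20.46/427 = 0.013232811.
Sum = 0.017573954.
SE = √(0.017573954) = 0.1326.

0.1326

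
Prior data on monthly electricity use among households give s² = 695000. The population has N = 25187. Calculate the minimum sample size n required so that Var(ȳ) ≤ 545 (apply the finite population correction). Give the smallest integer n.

Without fpc, n₀ = s²/D = 695000/545 = 1275.2294.
With fpc, (1 − n/N)·s²/n ≤ D requires n ≥ n₀/(1 + n₀/N) = 1275.2294/(1 + 1275.2294/25187) = 1213.7754.
Rounding up, n = 1214.

1214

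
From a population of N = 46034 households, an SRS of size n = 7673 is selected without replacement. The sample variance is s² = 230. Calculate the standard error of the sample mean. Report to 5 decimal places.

Under SRS without replacement, Var(ȳ) = (1 − f)·s²/n with f = n/N = 7673/46034 = 0.16668115.
Var(ȳ) = (1 − 0.16668115)·230/7673 = 0.83331885·0.029975238 = 0.024978931.
SE(ȳ) = √(0.024978931) = 0.15805.

0.15805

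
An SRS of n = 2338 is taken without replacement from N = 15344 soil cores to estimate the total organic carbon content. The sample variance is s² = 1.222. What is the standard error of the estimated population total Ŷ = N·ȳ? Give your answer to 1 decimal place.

323.0

Var(Ŷ) = N²·Var(ȳ) = N²·(1 − n/N)·s²/n.
f = 2338/15344 = 0.15237226; Var(ȳ) = 0.84762774·1.222/2338 = 4.430287 × 10^-4.
Var(Ŷ) = 15344² · (4.430287 × 10^-4) = 104305.94.
SE(Ŷ) = √(104305.94) = 323.0.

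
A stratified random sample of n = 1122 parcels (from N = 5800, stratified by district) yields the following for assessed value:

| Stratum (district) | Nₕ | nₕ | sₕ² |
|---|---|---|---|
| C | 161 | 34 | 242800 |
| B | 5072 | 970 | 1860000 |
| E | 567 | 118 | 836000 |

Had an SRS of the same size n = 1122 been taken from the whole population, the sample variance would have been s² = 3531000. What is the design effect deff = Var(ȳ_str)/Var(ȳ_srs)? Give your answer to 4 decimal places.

Var(ȳ_str) = Σ Wₕ²(1−fₕ)sₕ²/nₕ with Wₕ = Nₕ/5800:
  C: (161/5800)²·(1−34/161)·242800/34 = 4.3405361
  B: (5072/5800)²·(1−970/5072)·1860000/970 = 1185.9329
  E: (567/5800)²·(1−118/567)·836000/118 = 53.616404
  → Var(ȳ_str) = 1243.8898.
Var(ȳ_srs) = (1 − 1122/5800)·3531000/1122 = 2538.2657.
deff = 1243.8898 / 2538.2657 = 0.4901.

0.4901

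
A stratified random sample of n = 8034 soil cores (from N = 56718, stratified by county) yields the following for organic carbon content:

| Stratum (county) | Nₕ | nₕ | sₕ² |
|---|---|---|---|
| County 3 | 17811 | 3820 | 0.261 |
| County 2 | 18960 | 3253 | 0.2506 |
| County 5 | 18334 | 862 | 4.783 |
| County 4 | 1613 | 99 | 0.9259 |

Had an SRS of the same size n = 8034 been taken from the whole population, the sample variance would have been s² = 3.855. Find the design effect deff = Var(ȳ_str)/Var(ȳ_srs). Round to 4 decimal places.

Var(ȳ_str) = Σ Wₕ²(1−fₕ)sₕ²/nₕ with Wₕ = Nₕ/56718:
  County 3: (17811/56718)²·(1−3820/17811)·0.261/3820 = 5.2926404 × 10^-6
  County 2: (18960/56718)²·(1−3253/18960)·0.2506/3253 = 7.1315965 × 10^-6
  County 5: (18334/56718)²·(1−862/18334)·4.783/862 = 5.52524 × 10^-4
  County 4: (1613/56718)²·(1−99/1613)·0.9259/99 = 7.0998196 × 10^-6
  → Var(ȳ_str) = 5.7204806 × 10^-4.
Var(ȳ_srs) = (1 − 8034/56718)·3.855/8034 = 4.1186786 × 10^-4.
deff = (5.7204806 × 10^-4) / (4.1186786 × 10^-4) = 1.3889.

1.3889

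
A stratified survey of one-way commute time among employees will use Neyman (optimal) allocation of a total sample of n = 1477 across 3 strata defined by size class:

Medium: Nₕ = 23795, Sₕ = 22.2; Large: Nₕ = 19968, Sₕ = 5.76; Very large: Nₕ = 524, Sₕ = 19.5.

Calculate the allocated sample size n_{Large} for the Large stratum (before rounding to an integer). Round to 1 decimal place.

260.0

Neyman allocation: nₕ = n·NₕSₕ / Σⱼ NⱼSⱼ.
Σ NⱼSⱼ = 23795·22.2 + 19968·5.76 + 524·19.5 = 653482.68.
n_{Large} = 1477·19968·5.76 / 653482.68 = 260.0.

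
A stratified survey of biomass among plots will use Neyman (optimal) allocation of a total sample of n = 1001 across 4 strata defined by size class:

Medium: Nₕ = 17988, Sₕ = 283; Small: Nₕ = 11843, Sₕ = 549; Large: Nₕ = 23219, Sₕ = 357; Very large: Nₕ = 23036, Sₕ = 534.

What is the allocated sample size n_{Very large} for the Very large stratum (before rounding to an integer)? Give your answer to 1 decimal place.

382.6

Neyman allocation: nₕ = n·NₕSₕ / Σⱼ NⱼSⱼ.
Σ NⱼSⱼ = 17988·283 + 11843·549 + 23219·357 + 23036·534 = 3.2182818 × 10^7.
n_{Very large} = 1001·23036·534 / (3.2182818 × 10^7) = 382.6.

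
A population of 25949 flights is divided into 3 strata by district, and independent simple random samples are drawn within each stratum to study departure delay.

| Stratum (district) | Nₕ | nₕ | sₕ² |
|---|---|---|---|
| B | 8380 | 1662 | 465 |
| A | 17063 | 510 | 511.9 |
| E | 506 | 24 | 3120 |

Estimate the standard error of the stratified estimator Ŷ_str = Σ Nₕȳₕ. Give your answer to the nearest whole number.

Var(Ŷ_str) = Σₕ Nₕ²(1 − fₕ)sₕ²/nₕ.
B: 8380²·(1 − 1662/8380)·465/1662 = 1.5750921 × 10^7.
A: 17063²·(1 − 510/17063)·511.9/510 = 2.8349608 × 10^8.
E: 506²·(1 − 24/506)·3120/24 = 3.170596 × 10^7.
Sum = 3.3095296 × 10^8.
SE = √(3.3095296 × 10^8) = 18192.

18192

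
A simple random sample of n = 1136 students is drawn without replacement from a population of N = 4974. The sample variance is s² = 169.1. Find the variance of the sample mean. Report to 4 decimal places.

0.1149

Under SRS without replacement, Var(ȳ) = (1 − f)·s²/n with f = n/N = 1136/4974 = 0.22838762.
Var(ȳ) = (1 − 0.22838762)·169.1/1136 = 0.77161238·0.14885563 = 0.11485885.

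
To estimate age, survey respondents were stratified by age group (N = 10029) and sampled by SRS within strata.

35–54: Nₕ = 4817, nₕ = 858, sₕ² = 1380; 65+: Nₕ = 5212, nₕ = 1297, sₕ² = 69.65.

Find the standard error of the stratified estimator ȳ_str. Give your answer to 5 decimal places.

Var(ȳ_str) = Σₕ Wₕ²(1 − fₕ)sₕ²/nₕ with Wₕ = Nₕ/N, N = 10029.
35–54: Wₕ = 0.48030711; term = 0.48030711²·(1 − 0.17811916)·1380/858 = 0.30495705.
65+: Wₕ = 0.51969289; term = 0.51969289²·(1 − 0.24884881)·69.65/1297 = 0.010894368.
Sum = 0.31585142.
SE = √(0.31585142) = 0.56201.

0.56201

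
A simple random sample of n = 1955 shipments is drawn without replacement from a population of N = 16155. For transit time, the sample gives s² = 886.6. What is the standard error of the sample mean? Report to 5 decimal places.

0.63137

Under SRS without replacement, Var(ȳ) = (1 − f)·s²/n with f = n/N = 1955/16155 = 0.12101517.
Var(ȳ) = (1 − 0.12101517)·886.6/1955 = 0.87898483·0.45350384 = 0.39862299.
SE(ȳ) = √(0.39862299) = 0.63137.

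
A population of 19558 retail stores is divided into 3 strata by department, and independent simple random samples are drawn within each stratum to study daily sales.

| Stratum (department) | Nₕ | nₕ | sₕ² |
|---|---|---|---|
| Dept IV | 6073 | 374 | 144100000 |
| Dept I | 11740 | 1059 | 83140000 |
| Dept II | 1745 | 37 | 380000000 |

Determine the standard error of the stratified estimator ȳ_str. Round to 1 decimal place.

375.0

Var(ȳ_str) = Σₕ Wₕ²(1 − fₕ)sₕ²/nₕ with Wₕ = Nₕ/N, N = 19558.
Dept IV: Wₕ = 0.31051232; term = 0.31051232²·(1 − 0.06158406)·144100000/374 = 34861.449.
Dept I: Wₕ = 0.60026588; term = 0.60026588²·(1 − 0.09020443)·83140000/1059 = 25736.245.
Dept II: Wₕ = 0.08922180; term = 0.08922180²·(1 − 0.02120344)·380000000/37 = 80023.269.
Sum = 140620.96.
SE = √(140620.96) = 375.0.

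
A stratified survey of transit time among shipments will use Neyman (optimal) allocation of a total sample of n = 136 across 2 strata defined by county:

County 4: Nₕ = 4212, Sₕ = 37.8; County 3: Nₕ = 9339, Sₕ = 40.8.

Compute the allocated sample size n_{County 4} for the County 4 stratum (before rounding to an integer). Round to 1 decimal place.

40.1

Neyman allocation: nₕ = n·NₕSₕ / Σⱼ NⱼSⱼ.
Σ NⱼSⱼ = 4212·37.8 + 9339·40.8 = 540244.8.
n_{County 4} = 136·4212·37.8 / 540244.8 = 40.1.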